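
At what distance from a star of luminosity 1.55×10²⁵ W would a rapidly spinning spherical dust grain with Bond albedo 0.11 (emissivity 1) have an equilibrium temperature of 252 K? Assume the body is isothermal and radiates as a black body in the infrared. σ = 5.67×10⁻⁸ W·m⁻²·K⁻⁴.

For an isothermal black-emitting sphere, (1−a)S·πr² = σ·4πr²·T⁴ ⇒ S = 4σT⁴/(1−a).
S = 4·5.67×10⁻⁸·(252)⁴/0.890 = 1028 W/m².
Flux falls as S = L/(4πd²), so d = √(L/(4πS)) = √(1.55×10²⁵/(4π·1028)).

d ≈ 3.46×10¹⁰ m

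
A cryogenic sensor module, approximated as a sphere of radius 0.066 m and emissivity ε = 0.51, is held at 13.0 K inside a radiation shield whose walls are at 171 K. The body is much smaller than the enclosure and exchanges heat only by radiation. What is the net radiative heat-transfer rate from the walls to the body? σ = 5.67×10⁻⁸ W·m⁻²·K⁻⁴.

For a small grey body in a large enclosure: P_net = εσA(T_body⁴ − T_wall⁴).
A = 4πr² = 0.05474 m²; T_body⁴ − T_wall⁴ = 28560 − 8.550×10⁸ = -8.550×10⁸ K⁴.
|P_net| = 0.51·5.67×10⁻⁸·0.05474·8.550×10⁸.

P_net ≈ 1.35 W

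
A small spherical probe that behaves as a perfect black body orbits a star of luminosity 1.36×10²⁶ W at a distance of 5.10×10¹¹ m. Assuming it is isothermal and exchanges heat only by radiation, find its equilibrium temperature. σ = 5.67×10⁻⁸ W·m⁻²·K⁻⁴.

First find the stellar flux at distance d: S = L/(4πd²) = 1.36×10²⁶/(4π·(5.10×10¹¹)²) = 41.61 W/m².
For an isothermal sphere, absorbed (1−a)S·πr² = emitted σ·4πr²·T⁴, so T⁴ = (1−a)S/(4σ).
T⁴ = 1.00·41.61/(4·5.67×10⁻⁸) = 1.835×10⁸ K⁴.

T ≈ 116 K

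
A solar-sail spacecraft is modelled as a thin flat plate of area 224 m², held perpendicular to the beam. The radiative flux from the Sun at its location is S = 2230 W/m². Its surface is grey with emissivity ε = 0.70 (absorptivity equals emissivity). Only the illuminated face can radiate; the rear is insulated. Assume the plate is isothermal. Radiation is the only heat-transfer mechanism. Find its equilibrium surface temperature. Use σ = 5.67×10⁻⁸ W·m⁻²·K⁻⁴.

T ≈ 445 K

At equilibrium, absorbed power = emitted power.
Absorbing cross-section = A = 224.0 m²; emitting surface = A = 224.0 m² (ratio 1).
εS·A_cross = εσ·A_surf·T⁴  ⇒  T⁴ = S/(1σ)   (ε cancels).
T⁴ = 2230/(1·5.67×10⁻⁸) = 3.933×10¹⁰ K⁴.
T = (3.933×10¹⁰)^(1/4).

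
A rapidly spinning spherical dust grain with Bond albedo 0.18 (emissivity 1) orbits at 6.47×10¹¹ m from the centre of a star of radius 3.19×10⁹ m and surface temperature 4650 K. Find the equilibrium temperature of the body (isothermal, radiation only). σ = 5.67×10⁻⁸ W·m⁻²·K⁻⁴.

T ≈ 220 K

The star's surface emits σT_*⁴; at distance d the flux is S = σT_*⁴(R_*/d)².
S = 5.67×10⁻⁸·(4650)⁴·(3.19×10⁹/6.47×10¹¹)² = 644.4 W/m².
For an isothermal sphere T⁴ = (1−a)S/(4σ) = 2.330×10⁹ K⁴.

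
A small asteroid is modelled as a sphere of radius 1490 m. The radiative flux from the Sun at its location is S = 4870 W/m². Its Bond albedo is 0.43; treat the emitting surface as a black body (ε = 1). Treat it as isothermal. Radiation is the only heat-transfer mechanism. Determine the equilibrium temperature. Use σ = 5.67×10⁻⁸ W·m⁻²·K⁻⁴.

At equilibrium, absorbed power = emitted power.
Absorbing cross-section = πr² = 6.975×10⁶ m²; emitting surface = 4πr² = 2.790×10⁷ m² (ratio 4).
(1−a)S·A_cross = εσ·A_surf·T⁴  ⇒  T⁴ = (1−a)S/(4σ).
T⁴ = 0.570·4870/(4·5.67×10⁻⁸) = 1.224×10¹⁰ K⁴.
T = (1.224×10¹⁰)^(1/4).

T ≈ 333 K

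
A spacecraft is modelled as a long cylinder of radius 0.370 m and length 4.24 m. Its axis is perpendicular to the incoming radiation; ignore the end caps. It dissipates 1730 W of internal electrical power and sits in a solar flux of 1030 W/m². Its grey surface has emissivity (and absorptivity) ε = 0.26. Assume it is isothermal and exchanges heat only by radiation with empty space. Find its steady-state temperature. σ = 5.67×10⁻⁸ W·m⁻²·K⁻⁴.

T ≈ 365 K

At steady state, absorbed solar power + internal power = radiated power.
Absorbed: α·S·A_cross = 0.26·1030·3.138 = 840.2 W (cross-section 2rL).
Total input = 840.2 + 1730 = 2570 W.
Radiated: εσ·A_surf·T⁴ with A_surf = 2πrL = 9.857 m².
T⁴ = 2570/(0.26·5.67×10⁻⁸·9.857) = 1.769×10¹⁰ K⁴.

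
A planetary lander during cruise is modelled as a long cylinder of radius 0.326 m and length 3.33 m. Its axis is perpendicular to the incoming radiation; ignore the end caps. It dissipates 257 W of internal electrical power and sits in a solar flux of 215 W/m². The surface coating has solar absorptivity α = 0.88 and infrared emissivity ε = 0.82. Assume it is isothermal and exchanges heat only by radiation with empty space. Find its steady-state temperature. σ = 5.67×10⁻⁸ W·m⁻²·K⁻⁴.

T ≈ 214 K

At steady state, absorbed solar power + internal power = radiated power.
Absorbed: α·S·A_cross = 0.88·215·2.171 = 410.8 W (cross-section 2rL).
Total input = 410.8 + 257 = 667.8 W.
Radiated: εσ·A_surf·T⁴ with A_surf = 2πrL = 6.821 m².
T⁴ = 667.8/(0.82·5.67×10⁻⁸·6.821) = 2.106×10⁹ K⁴.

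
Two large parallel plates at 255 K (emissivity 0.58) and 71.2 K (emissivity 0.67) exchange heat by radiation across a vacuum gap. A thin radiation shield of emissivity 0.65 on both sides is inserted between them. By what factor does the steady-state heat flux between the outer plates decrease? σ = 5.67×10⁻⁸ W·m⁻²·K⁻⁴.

Without shield: q₀ = σΔ(T⁴)/(1/ε₁+1/ε₂−1) with denominator 2.217.
With shield the two gaps are in series; the resistances add: (1/ε₁+1/ε_s−1)+(1/ε_s+1/ε₂−1) = 2.263+2.031 = 4.294.
Heat-flux ratio q₀/q = 4.294/2.217.

factor ≈ 1.94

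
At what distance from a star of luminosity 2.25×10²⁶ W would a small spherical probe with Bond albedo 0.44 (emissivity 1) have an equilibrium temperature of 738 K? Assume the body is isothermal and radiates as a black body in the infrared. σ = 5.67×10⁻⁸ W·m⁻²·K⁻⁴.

d ≈ 1.22×10¹⁰ m

For an isothermal black-emitting sphere, (1−a)S·πr² = σ·4πr²·T⁴ ⇒ S = 4σT⁴/(1−a).
S = 4·5.67×10⁻⁸·(738)⁴/0.560 = 1.201×10⁵ W/m².
Flux falls as S = L/(4πd²), so d = √(L/(4πS)) = √(2.25×10²⁶/(4π·1.201×10⁵)).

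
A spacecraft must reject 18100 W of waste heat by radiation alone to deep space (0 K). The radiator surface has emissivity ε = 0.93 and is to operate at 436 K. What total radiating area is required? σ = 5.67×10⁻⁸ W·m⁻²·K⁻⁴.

A ≈ 9.50 m²

P = εσA T⁴ ⇒ A = P/(εσT⁴).
T⁴ = 3.614×10¹⁰ K⁴.
A = 18100/(0.93 × 5.67×10⁻⁸ × 3.614×10¹⁰).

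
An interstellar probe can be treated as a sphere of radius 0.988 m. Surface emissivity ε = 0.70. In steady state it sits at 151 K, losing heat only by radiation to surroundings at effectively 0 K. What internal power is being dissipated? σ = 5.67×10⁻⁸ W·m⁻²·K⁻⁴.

Steady state: P = εσA T⁴.
A = 4πr² = 12.27 m²; T⁴ = (151)⁴ = 5.199×10⁸ K⁴.
P = 0.70 × 5.67×10⁻⁸ × 12.27 × 5.199×10⁸.

P ≈ 253 W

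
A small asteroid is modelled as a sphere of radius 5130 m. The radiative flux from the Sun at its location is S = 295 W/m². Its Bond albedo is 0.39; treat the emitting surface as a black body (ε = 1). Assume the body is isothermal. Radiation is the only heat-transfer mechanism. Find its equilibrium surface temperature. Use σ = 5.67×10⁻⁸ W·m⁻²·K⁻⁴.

At equilibrium, absorbed power = emitted power.
Absorbing cross-section = πr² = 8.268×10⁷ m²; emitting surface = 4πr² = 3.307×10⁸ m² (ratio 4).
(1−a)S·A_cross = εσ·A_surf·T⁴  ⇒  T⁴ = (1−a)S/(4σ).
T⁴ = 0.610·295/(4·5.67×10⁻⁸) = 7.934×10⁸ K⁴.
T = (7.934×10⁸)^(1/4).

T ≈ 168 K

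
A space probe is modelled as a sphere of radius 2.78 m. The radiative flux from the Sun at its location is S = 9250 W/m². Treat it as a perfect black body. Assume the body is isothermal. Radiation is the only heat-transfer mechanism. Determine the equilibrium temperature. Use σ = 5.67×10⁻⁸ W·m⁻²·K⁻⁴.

T ≈ 449 K

At equilibrium, absorbed power = emitted power.
Absorbing cross-section = πr² = 24.28 m²; emitting surface = 4πr² = 97.12 m² (ratio 4).
S·A_cross = εσ·A_surf·T⁴  ⇒  T⁴ = S/(4σ).
T⁴ = 1.00·9250/(4·5.67×10⁻⁸) = 4.078×10¹⁰ K⁴.
T = (4.078×10¹⁰)^(1/4).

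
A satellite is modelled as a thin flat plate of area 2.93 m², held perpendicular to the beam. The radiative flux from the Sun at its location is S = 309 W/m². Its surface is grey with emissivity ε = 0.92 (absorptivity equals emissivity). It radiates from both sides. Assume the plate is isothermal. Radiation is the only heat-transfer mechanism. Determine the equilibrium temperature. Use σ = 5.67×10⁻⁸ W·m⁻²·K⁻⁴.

T ≈ 228 K

At equilibrium, absorbed power = emitted power.
Absorbing cross-section = A = 2.930 m²; emitting surface = 2A = 5.860 m² (ratio 2).
εS·A_cross = εσ·A_surf·T⁴  ⇒  T⁴ = S/(2σ)   (ε cancels).
T⁴ = 309/(2·5.67×10⁻⁸) = 2.725×10⁹ K⁴.
T = (2.725×10⁹)^(1/4).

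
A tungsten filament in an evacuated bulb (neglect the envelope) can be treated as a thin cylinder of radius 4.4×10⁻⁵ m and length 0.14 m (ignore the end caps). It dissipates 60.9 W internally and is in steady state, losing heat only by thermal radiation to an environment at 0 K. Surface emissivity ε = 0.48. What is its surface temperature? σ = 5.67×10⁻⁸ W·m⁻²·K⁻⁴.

Steady state: internal power = radiated power, P = εσA T⁴.
Radiating area A = 2πrL = 3.870×10⁻⁵ m².
T⁴ = P/(εσA) = 60.9/(0.48·5.67×10⁻⁸·3.870×10⁻⁵) = 5.781×10¹³ K⁴.
T = (5.781×10¹³)^(1/4).

T ≈ 2760 K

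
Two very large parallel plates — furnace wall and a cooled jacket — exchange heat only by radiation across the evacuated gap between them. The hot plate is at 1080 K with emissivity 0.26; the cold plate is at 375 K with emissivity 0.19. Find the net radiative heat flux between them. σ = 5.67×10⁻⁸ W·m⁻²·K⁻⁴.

q ≈ 9370 W/m²

For two infinite grey parallel plates, q = σ(T₁⁴ − T₂⁴)/(1/ε₁ + 1/ε₂ − 1).
T₁⁴ − T₂⁴ = 1.360×10¹² − 1.978×10¹⁰ = 1.341×10¹² K⁴.
1/ε₁ + 1/ε₂ − 1 = 3.846 + 5.263 − 1 = 8.109.
q = 5.67×10⁻⁸ × 1.341×10¹² / 8.109.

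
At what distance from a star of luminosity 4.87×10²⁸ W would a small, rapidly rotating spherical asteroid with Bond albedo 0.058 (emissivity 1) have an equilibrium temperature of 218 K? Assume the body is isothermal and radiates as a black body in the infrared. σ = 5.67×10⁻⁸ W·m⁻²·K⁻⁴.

For an isothermal black-emitting sphere, (1−a)S·πr² = σ·4πr²·T⁴ ⇒ S = 4σT⁴/(1−a).
S = 4·5.67×10⁻⁸·(218)⁴/0.942 = 543.8 W/m².
Flux falls as S = L/(4πd²), so d = √(L/(4πS)) = √(4.87×10²⁸/(4π·543.8)).

d ≈ 2.67×10¹² m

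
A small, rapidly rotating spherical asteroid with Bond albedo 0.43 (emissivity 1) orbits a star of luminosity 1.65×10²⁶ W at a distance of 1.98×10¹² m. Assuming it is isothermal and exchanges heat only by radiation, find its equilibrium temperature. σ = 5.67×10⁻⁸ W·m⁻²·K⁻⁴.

T ≈ 53.9 K

First find the stellar flux at distance d: S = L/(4πd²) = 1.65×10²⁶/(4π·(1.98×10¹²)²) = 3.349 W/m².
For an isothermal sphere, absorbed (1−a)S·πr² = emitted σ·4πr²·T⁴, so T⁴ = (1−a)S/(4σ).
T⁴ = 0.570·3.349/(4·5.67×10⁻⁸) = 8.417×10⁶ K⁴.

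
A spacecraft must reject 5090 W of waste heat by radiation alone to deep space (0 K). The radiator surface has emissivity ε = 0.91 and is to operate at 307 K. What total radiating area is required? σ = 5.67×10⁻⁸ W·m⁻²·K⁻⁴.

A ≈ 11.1 m²

P = εσA T⁴ ⇒ A = P/(εσT⁴).
T⁴ = 8.883×10⁹ K⁴.
A = 5090/(0.91 × 5.67×10⁻⁸ × 8.883×10⁹).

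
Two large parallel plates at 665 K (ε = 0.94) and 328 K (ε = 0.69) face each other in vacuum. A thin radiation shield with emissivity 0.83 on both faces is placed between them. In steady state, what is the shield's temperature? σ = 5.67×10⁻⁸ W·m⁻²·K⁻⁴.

In steady state the net flux on the hot side equals that on the cold side.
σ(T₁⁴−T_s⁴)/D₁ = σ(T_s⁴−T₂⁴)/D₂, with D₁ = 1/ε₁+1/ε_s−1 = 1.269, D₂ = 1/ε_s+1/ε₂−1 = 1.654.
Solve for T_s⁴: T_s⁴ = (D₂·T₁⁴ + D₁·T₂⁴)/(D₁+D₂) = 1.157×10¹¹ K⁴.

T_s ≈ 583 K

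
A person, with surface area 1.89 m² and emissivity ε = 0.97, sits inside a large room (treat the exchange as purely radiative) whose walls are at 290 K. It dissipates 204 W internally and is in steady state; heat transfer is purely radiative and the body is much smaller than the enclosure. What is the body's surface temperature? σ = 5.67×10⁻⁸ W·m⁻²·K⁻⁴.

For a small grey body in a large enclosure, net radiated power = εσA(T⁴ − T_w⁴).
Steady state: P = εσA(T⁴ − T_w⁴) with A = 1.89 m².
T⁴ = P/(εσA) + T_w⁴ = 204/(0.97·5.67×10⁻⁸·1.890) + (290)⁴
    = 1.963×10⁹ + 7.073×10⁹ = 9.035×10⁹ K⁴.

T ≈ 308 K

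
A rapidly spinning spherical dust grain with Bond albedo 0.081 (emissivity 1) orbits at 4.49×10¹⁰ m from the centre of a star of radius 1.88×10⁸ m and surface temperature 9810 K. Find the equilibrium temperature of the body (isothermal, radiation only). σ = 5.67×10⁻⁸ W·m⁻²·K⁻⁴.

The star's surface emits σT_*⁴; at distance d the flux is S = σT_*⁴(R_*/d)².
S = 5.67×10⁻⁸·(9810)⁴·(1.88×10⁸/4.49×10¹⁰)² = 9206 W/m².
For an isothermal sphere T⁴ = (1−a)S/(4σ) = 3.730×10¹⁰ K⁴.

T ≈ 439 K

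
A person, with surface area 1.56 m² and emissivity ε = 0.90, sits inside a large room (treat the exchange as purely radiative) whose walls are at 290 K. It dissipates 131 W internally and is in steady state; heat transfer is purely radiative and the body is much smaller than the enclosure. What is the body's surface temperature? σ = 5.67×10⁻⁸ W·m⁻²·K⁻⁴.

For a small grey body in a large enclosure, net radiated power = εσA(T⁴ − T_w⁴).
Steady state: P = εσA(T⁴ − T_w⁴) with A = 1.56 m².
T⁴ = P/(εσA) + T_w⁴ = 131/(0.90·5.67×10⁻⁸·1.560) + (290)⁴
    = 1.646×10⁹ + 7.073×10⁹ = 8.718×10⁹ K⁴.

T ≈ 306 K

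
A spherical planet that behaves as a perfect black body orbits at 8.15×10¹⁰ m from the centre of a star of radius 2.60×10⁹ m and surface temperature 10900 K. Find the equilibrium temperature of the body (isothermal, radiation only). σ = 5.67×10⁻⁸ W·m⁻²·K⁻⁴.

The star's surface emits σT_*⁴; at distance d the flux is S = σT_*⁴(R_*/d)².
S = 5.67×10⁻⁸·(10900)⁴·(2.60×10⁹/8.15×10¹⁰)² = 8.146×10⁵ W/m².
For an isothermal sphere T⁴ = (1−a)S/(4σ) = 3.592×10¹² K⁴.

T ≈ 1380 K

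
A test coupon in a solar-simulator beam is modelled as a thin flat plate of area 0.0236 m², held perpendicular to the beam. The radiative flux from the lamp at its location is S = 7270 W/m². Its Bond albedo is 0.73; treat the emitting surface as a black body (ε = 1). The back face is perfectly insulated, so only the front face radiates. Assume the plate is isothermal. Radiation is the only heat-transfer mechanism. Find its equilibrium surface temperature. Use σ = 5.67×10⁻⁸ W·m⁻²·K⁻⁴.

At equilibrium, absorbed power = emitted power.
Absorbing cross-section = A = 0.02360 m²; emitting surface = A = 0.02360 m² (ratio 1).
(1−a)S·A_cross = εσ·A_surf·T⁴  ⇒  T⁴ = (1−a)S/(1σ).
T⁴ = 0.270·7270/(1·5.67×10⁻⁸) = 3.462×10¹⁰ K⁴.
T = (3.462×10¹⁰)^(1/4).

T ≈ 431 K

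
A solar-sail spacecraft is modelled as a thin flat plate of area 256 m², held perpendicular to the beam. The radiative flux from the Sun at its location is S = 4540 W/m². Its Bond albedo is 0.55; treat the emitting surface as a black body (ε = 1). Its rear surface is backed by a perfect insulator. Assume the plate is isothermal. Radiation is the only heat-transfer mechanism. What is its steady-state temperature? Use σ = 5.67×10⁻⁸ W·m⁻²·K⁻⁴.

T ≈ 436 K

At equilibrium, absorbed power = emitted power.
Absorbing cross-section = A = 256.0 m²; emitting surface = A = 256.0 m² (ratio 1).
(1−a)S·A_cross = εσ·A_surf·T⁴  ⇒  T⁴ = (1−a)S/(1σ).
T⁴ = 0.450·4540/(1·5.67×10⁻⁸) = 3.603×10¹⁰ K⁴.
T = (3.603×10¹⁰)^(1/4).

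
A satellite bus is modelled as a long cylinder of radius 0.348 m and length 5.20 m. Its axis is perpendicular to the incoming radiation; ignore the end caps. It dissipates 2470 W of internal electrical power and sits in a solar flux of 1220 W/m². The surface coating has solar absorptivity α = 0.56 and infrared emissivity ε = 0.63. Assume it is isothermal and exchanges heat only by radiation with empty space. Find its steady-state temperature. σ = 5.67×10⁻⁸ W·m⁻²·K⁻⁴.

T ≈ 332 K

At steady state, absorbed solar power + internal power = radiated power.
Absorbed: α·S·A_cross = 0.56·1220·3.619 = 2473 W (cross-section 2rL).
Total input = 2473 + 2470 = 4943 W.
Radiated: εσ·A_surf·T⁴ with A_surf = 2πrL = 11.37 m².
T⁴ = 4943/(0.63·5.67×10⁻⁸·11.37) = 1.217×10¹⁰ K⁴.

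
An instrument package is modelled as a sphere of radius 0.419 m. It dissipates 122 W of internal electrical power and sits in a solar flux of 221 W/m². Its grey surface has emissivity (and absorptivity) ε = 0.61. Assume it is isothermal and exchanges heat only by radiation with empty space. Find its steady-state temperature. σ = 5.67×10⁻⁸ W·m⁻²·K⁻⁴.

T ≈ 225 K

At steady state, absorbed solar power + internal power = radiated power.
Absorbed: α·S·A_cross = 0.61·221·0.5515 = 74.35 W (cross-section πr²).
Total input = 74.35 + 122 = 196.4 W.
Radiated: εσ·A_surf·T⁴ with A_surf = 4πr² = 2.206 m².
T⁴ = 196.4/(0.61·5.67×10⁻⁸·2.206) = 2.573×10⁹ K⁴.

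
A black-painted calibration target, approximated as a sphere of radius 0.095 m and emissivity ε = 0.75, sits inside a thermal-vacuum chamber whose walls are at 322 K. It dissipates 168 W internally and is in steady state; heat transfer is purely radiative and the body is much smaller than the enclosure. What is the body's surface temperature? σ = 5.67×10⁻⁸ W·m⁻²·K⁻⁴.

For a small grey body in a large enclosure, net radiated power = εσA(T⁴ − T_w⁴).
Steady state: P = εσA(T⁴ − T_w⁴) with A = 4πr² = 0.1134 m².
T⁴ = P/(εσA) + T_w⁴ = 168/(0.75·5.67×10⁻⁸·0.1134) + (322)⁴
    = 3.483×10¹⁰ + 1.075×10¹⁰ = 4.558×10¹⁰ K⁴.

T ≈ 462 K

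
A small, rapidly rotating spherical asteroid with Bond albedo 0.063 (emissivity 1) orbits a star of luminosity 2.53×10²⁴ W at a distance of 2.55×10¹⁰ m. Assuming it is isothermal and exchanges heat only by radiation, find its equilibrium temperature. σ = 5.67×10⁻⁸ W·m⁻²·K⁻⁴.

T ≈ 189 K

First find the stellar flux at distance d: S = L/(4πd²) = 2.53×10²⁴/(4π·(2.55×10¹⁰)²) = 309.6 W/m².
For an isothermal sphere, absorbed (1−a)S·πr² = emitted σ·4πr²·T⁴, so T⁴ = (1−a)S/(4σ).
T⁴ = 0.937·309.6/(4·5.67×10⁻⁸) = 1.279×10⁹ K⁴.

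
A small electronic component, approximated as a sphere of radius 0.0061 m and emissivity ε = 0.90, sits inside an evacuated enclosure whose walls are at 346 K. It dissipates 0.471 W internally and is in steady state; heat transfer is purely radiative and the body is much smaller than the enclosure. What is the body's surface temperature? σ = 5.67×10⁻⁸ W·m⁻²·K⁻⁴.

T ≈ 430 K

For a small grey body in a large enclosure, net radiated power = εσA(T⁴ − T_w⁴).
Steady state: P = εσA(T⁴ − T_w⁴) with A = 4πr² = 4.676×10⁻⁴ m².
T⁴ = P/(εσA) + T_w⁴ = 0.471/(0.90·5.67×10⁻⁸·4.676×10⁻⁴) + (346)⁴
    = 1.974×10¹⁰ + 1.433×10¹⁰ = 3.407×10¹⁰ K⁴.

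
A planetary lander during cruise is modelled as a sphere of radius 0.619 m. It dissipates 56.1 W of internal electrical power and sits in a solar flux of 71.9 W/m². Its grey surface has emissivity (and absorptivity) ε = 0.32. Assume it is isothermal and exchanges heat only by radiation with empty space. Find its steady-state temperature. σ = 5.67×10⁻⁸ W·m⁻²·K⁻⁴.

T ≈ 176 K

At steady state, absorbed solar power + internal power = radiated power.
Absorbed: α·S·A_cross = 0.32·71.9·1.204 = 27.70 W (cross-section πr²).
Total input = 27.70 + 56.1 = 83.80 W.
Radiated: εσ·A_surf·T⁴ with A_surf = 4πr² = 4.815 m².
T⁴ = 83.80/(0.32·5.67×10⁻⁸·4.815) = 9.592×10⁸ K⁴.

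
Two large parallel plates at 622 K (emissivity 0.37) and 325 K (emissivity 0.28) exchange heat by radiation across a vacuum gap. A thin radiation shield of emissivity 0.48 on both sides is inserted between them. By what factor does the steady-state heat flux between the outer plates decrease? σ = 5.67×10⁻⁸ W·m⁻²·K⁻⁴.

Without shield: q₀ = σΔ(T⁴)/(1/ε₁+1/ε₂−1) with denominator 5.274.
With shield the two gaps are in series; the resistances add: (1/ε₁+1/ε_s−1)+(1/ε_s+1/ε₂−1) = 3.786+4.655 = 8.441.
Heat-flux ratio q₀/q = 8.441/5.274.

factor ≈ 1.60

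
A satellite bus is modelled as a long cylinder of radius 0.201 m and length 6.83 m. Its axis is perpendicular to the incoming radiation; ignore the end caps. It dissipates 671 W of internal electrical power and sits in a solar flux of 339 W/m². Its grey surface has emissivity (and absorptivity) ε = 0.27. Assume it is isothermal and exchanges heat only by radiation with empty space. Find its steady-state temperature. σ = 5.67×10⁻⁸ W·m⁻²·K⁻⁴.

T ≈ 289 K

At steady state, absorbed solar power + internal power = radiated power.
Absorbed: α·S·A_cross = 0.27·339·2.746 = 251.3 W (cross-section 2rL).
Total input = 251.3 + 671 = 922.3 W.
Radiated: εσ·A_surf·T⁴ with A_surf = 2πrL = 8.626 m².
T⁴ = 922.3/(0.27·5.67×10⁻⁸·8.626) = 6.984×10⁹ K⁴.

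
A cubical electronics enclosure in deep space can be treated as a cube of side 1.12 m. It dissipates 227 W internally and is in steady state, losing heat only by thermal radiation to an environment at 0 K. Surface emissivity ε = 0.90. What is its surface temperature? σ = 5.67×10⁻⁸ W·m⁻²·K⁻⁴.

Steady state: internal power = radiated power, P = εσA T⁴.
Radiating area A = 6L² = 7.526 m².
T⁴ = P/(εσA) = 227/(0.90·5.67×10⁻⁸·7.526) = 5.910×10⁸ K⁴.
T = (5.910×10⁸)^(1/4).

T ≈ 156 K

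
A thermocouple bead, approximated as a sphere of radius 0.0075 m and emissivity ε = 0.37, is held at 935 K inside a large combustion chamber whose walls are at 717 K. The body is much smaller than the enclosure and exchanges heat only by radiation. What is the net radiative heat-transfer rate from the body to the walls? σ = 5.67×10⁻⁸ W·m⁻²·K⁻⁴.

P_net ≈ 7.41 W

For a small grey body in a large enclosure: P_net = εσA(T_body⁴ − T_wall⁴).
A = 4πr² = 7.069×10⁻⁴ m²; T_body⁴ − T_wall⁴ = 7.643×10¹¹ − 2.643×10¹¹ = 5.000×10¹¹ K⁴.
|P_net| = 0.37·5.67×10⁻⁸·7.069×10⁻⁴·5.000×10¹¹.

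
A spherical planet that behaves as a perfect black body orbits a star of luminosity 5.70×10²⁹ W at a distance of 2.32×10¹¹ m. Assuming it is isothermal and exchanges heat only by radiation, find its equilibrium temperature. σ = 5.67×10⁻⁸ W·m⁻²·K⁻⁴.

T ≈ 1390 K

First find the stellar flux at distance d: S = L/(4πd²) = 5.70×10²⁹/(4π·(2.32×10¹¹)²) = 8.427×10⁵ W/m².
For an isothermal sphere, absorbed (1−a)S·πr² = emitted σ·4πr²·T⁴, so T⁴ = (1−a)S/(4σ).
T⁴ = 1.00·8.427×10⁵/(4·5.67×10⁻⁸) = 3.716×10¹² K⁴.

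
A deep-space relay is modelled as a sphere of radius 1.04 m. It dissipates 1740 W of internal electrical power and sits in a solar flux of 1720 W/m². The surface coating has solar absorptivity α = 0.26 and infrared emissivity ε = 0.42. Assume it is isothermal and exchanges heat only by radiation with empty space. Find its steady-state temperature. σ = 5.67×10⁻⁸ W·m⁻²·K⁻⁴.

T ≈ 317 K

At steady state, absorbed solar power + internal power = radiated power.
Absorbed: α·S·A_cross = 0.26·1720·3.398 = 1520 W (cross-section πr²).
Total input = 1520 + 1740 = 3260 W.
Radiated: εσ·A_surf·T⁴ with A_surf = 4πr² = 13.59 m².
T⁴ = 3260/(0.42·5.67×10⁻⁸·13.59) = 1.007×10¹⁰ K⁴.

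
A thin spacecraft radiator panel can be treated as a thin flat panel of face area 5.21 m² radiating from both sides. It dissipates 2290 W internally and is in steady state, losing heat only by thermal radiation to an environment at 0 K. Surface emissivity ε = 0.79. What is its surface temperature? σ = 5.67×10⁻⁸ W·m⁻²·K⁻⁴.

Steady state: internal power = radiated power, P = εσA T⁴.
Radiating area A = 2·5.21 = 10.42 m².
T⁴ = P/(εσA) = 2290/(0.79·5.67×10⁻⁸·10.42) = 4.906×10⁹ K⁴.
T = (4.906×10⁹)^(1/4).

T ≈ 265 K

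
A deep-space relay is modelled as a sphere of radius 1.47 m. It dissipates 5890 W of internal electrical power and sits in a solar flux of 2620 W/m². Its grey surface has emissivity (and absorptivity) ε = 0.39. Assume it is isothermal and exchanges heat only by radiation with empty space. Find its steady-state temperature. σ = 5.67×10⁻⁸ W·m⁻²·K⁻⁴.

At steady state, absorbed solar power + internal power = radiated power.
Absorbed: α·S·A_cross = 0.39·2620·6.789 = 6937 W (cross-section πr²).
Total input = 6937 + 5890 = 12830 W.
Radiated: εσ·A_surf·T⁴ with A_surf = 4πr² = 27.15 m².
T⁴ = 12830/(0.39·5.67×10⁻⁸·27.15) = 2.136×10¹⁰ K⁴.

T ≈ 382 K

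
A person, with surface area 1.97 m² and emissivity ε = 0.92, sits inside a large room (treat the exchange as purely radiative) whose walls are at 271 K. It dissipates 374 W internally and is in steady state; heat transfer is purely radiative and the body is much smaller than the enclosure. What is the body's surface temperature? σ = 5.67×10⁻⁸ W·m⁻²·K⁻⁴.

For a small grey body in a large enclosure, net radiated power = εσA(T⁴ − T_w⁴).
Steady state: P = εσA(T⁴ − T_w⁴) with A = 1.97 m².
T⁴ = P/(εσA) + T_w⁴ = 374/(0.92·5.67×10⁻⁸·1.970) + (271)⁴
    = 3.639×10⁹ + 5.394×10⁹ = 9.033×10⁹ K⁴.

T ≈ 308 K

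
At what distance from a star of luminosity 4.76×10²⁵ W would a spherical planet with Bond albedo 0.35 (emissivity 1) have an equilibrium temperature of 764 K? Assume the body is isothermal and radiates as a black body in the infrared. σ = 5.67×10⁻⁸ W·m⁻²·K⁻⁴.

d ≈ 5.64×10⁹ m

For an isothermal black-emitting sphere, (1−a)S·πr² = σ·4πr²·T⁴ ⇒ S = 4σT⁴/(1−a).
S = 4·5.67×10⁻⁸·(764)⁴/0.650 = 1.189×10⁵ W/m².
Flux falls as S = L/(4πd²), so d = √(L/(4πS)) = √(4.76×10²⁵/(4π·1.189×10⁵)).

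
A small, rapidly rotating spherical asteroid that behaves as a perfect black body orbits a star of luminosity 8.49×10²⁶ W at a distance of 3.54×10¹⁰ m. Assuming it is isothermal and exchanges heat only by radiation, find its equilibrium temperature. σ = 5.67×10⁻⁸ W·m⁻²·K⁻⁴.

T ≈ 698 K

First find the stellar flux at distance d: S = L/(4πd²) = 8.49×10²⁶/(4π·(3.54×10¹⁰)²) = 53910 W/m².
For an isothermal sphere, absorbed (1−a)S·πr² = emitted σ·4πr²·T⁴, so T⁴ = (1−a)S/(4σ).
T⁴ = 1.00·53910/(4·5.67×10⁻⁸) = 2.377×10¹¹ K⁴.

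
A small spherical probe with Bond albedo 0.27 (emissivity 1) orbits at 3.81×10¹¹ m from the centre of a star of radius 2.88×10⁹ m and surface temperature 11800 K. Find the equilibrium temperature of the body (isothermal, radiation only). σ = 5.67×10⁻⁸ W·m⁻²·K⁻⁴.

T ≈ 671 K

The star's surface emits σT_*⁴; at distance d the flux is S = σT_*⁴(R_*/d)².
S = 5.67×10⁻⁸·(11800)⁴·(2.88×10⁹/3.81×10¹¹)² = 62810 W/m².
For an isothermal sphere T⁴ = (1−a)S/(4σ) = 2.022×10¹¹ K⁴.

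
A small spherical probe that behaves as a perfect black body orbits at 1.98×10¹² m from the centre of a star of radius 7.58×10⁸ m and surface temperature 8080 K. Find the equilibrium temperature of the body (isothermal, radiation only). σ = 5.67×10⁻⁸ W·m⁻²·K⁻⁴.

The star's surface emits σT_*⁴; at distance d the flux is S = σT_*⁴(R_*/d)².
S = 5.67×10⁻⁸·(8080)⁴·(7.58×10⁸/1.98×10¹²)² = 35.42 W/m².
For an isothermal sphere T⁴ = (1−a)S/(4σ) = 1.562×10⁸ K⁴.

T ≈ 112 K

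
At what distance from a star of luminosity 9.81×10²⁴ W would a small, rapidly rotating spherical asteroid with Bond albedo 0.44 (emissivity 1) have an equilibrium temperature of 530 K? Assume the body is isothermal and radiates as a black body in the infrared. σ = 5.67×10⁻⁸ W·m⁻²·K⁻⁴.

d ≈ 4.94×10⁹ m

For an isothermal black-emitting sphere, (1−a)S·πr² = σ·4πr²·T⁴ ⇒ S = 4σT⁴/(1−a).
S = 4·5.67×10⁻⁸·(530)⁴/0.560 = 31960 W/m².
Flux falls as S = L/(4πd²), so d = √(L/(4πS)) = √(9.81×10²⁴/(4π·31960)).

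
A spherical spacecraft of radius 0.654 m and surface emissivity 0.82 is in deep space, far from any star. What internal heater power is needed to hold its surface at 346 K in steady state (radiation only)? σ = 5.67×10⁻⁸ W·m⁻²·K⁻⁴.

P = εσ·4πr²·T⁴.
4πr² = 5.375 m²; T⁴ = 1.433×10¹⁰ K⁴.
P = 0.82·5.67×10⁻⁸·5.375·1.433×10¹⁰.

P ≈ 3580 W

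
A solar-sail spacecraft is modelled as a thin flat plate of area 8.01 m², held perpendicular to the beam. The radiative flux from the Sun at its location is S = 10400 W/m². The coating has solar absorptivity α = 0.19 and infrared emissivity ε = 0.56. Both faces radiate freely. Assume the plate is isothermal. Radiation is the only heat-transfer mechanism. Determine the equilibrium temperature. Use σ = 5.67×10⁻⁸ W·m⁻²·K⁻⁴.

At equilibrium, absorbed power = emitted power.
Absorbing cross-section = A = 8.010 m²; emitting surface = 2A = 16.02 m² (ratio 2).
αS·A_cross = εσ·A_surf·T⁴  ⇒  T⁴ = αS/(ε·2σ).
T⁴ = 0.190·10400/(0.56·2·5.67×10⁻⁸) = 3.112×10¹⁰ K⁴.
T = (3.112×10¹⁰)^(1/4).

T ≈ 420 K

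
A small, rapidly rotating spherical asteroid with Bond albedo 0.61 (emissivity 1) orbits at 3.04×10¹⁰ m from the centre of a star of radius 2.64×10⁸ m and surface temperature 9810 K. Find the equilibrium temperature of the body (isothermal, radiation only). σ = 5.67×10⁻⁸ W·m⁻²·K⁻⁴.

The star's surface emits σT_*⁴; at distance d the flux is S = σT_*⁴(R_*/d)².
S = 5.67×10⁻⁸·(9810)⁴·(2.64×10⁸/3.04×10¹⁰)² = 39600 W/m².
For an isothermal sphere T⁴ = (1−a)S/(4σ) = 6.810×10¹⁰ K⁴.

T ≈ 511 K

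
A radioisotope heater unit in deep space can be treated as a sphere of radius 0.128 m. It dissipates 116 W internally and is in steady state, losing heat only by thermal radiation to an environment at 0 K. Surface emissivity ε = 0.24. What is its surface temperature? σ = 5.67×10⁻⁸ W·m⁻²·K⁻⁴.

T ≈ 451 K

Steady state: internal power = radiated power, P = εσA T⁴.
Radiating area A = 4πr² = 0.2059 m².
T⁴ = P/(εσA) = 116/(0.24·5.67×10⁻⁸·0.2059) = 4.140×10¹⁰ K⁴.
T = (4.140×10¹⁰)^(1/4).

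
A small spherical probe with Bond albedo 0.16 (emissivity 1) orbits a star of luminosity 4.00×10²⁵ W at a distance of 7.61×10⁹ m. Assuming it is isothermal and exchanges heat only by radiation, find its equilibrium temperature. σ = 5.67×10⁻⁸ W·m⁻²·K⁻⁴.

T ≈ 672 K

First find the stellar flux at distance d: S = L/(4πd²) = 4.00×10²⁵/(4π·(7.61×10⁹)²) = 54960 W/m².
For an isothermal sphere, absorbed (1−a)S·πr² = emitted σ·4πr²·T⁴, so T⁴ = (1−a)S/(4σ).
T⁴ = 0.840·54960/(4·5.67×10⁻⁸) = 2.036×10¹¹ K⁴.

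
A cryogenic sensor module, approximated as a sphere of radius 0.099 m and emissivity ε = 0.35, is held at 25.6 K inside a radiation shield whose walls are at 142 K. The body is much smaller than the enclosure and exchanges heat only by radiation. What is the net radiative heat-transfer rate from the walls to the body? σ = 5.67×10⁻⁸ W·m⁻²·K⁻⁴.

P_net ≈ 0.993 W

For a small grey body in a large enclosure: P_net = εσA(T_body⁴ − T_wall⁴).
A = 4πr² = 0.1232 m²; T_body⁴ − T_wall⁴ = 4.295×10⁵ − 4.066×10⁸ = -4.062×10⁸ K⁴.
|P_net| = 0.35·5.67×10⁻⁸·0.1232·4.062×10⁸.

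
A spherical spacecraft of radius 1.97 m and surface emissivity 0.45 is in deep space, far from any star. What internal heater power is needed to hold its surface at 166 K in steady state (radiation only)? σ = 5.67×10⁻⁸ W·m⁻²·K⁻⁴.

P ≈ 945 W

P = εσ·4πr²·T⁴.
4πr² = 48.77 m²; T⁴ = 7.593×10⁸ K⁴.
P = 0.45·5.67×10⁻⁸·48.77·7.593×10⁸.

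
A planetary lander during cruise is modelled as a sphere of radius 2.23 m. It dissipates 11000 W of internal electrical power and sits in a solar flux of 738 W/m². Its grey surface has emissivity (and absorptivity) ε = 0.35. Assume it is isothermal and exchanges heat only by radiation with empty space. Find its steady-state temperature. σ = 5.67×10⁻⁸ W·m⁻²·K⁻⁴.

T ≈ 332 K

At steady state, absorbed solar power + internal power = radiated power.
Absorbed: α·S·A_cross = 0.35·738·15.62 = 4035 W (cross-section πr²).
Total input = 4035 + 11000 = 15040 W.
Radiated: εσ·A_surf·T⁴ with A_surf = 4πr² = 62.49 m².
T⁴ = 15040/(0.35·5.67×10⁻⁸·62.49) = 1.212×10¹⁰ K⁴.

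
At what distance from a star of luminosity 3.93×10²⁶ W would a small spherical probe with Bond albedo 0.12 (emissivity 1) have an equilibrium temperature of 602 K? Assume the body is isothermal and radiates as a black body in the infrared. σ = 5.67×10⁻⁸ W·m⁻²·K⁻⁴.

For an isothermal black-emitting sphere, (1−a)S·πr² = σ·4πr²·T⁴ ⇒ S = 4σT⁴/(1−a).
S = 4·5.67×10⁻⁸·(602)⁴/0.880 = 33850 W/m².
Flux falls as S = L/(4πd²), so d = √(L/(4πS)) = √(3.93×10²⁶/(4π·33850)).

d ≈ 3.04×10¹⁰ m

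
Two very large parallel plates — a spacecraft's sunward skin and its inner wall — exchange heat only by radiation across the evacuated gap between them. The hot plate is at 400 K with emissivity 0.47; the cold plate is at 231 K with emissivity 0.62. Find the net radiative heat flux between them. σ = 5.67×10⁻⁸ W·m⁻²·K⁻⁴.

For two infinite grey parallel plates, q = σ(T₁⁴ − T₂⁴)/(1/ε₁ + 1/ε₂ − 1).
T₁⁴ − T₂⁴ = 2.560×10¹⁰ − 2.847×10⁹ = 2.275×10¹⁰ K⁴.
1/ε₁ + 1/ε₂ − 1 = 2.128 + 1.613 − 1 = 2.741.
q = 5.67×10⁻⁸ × 2.275×10¹⁰ / 2.741.

q ≈ 471 W/m²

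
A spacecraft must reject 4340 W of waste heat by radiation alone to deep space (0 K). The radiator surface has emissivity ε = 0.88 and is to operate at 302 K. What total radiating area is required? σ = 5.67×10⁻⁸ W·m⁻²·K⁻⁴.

A ≈ 10.5 m²

P = εσA T⁴ ⇒ A = P/(εσT⁴).
T⁴ = 8.318×10⁹ K⁴.
A = 4340/(0.88 × 5.67×10⁻⁸ × 8.318×10⁹).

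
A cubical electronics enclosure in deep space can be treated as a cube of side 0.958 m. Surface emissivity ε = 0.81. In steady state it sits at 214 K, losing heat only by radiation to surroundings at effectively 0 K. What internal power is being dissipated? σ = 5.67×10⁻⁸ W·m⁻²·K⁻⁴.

P ≈ 530 W

Steady state: P = εσA T⁴.
A = 6L² = 5.507 m²; T⁴ = (214)⁴ = 2.097×10⁹ K⁴.
P = 0.81 × 5.67×10⁻⁸ × 5.507 × 2.097×10⁹.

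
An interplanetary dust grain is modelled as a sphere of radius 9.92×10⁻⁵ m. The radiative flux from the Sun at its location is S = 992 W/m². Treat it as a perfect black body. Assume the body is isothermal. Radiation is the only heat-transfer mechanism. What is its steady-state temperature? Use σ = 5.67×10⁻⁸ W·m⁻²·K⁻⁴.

T ≈ 257 K

At equilibrium, absorbed power = emitted power.
Absorbing cross-section = πr² = 3.092×10⁻⁸ m²; emitting surface = 4πr² = 1.237×10⁻⁷ m² (ratio 4).
S·A_cross = εσ·A_surf·T⁴  ⇒  T⁴ = S/(4σ).
T⁴ = 1.00·992/(4·5.67×10⁻⁸) = 4.374×10⁹ K⁴.
T = (4.374×10⁹)^(1/4).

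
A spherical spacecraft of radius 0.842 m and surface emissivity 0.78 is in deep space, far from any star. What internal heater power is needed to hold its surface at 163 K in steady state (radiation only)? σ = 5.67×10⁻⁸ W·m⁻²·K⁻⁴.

P ≈ 278 W

P = εσ·4πr²·T⁴.
4πr² = 8.909 m²; T⁴ = 7.059×10⁸ K⁴.
P = 0.78·5.67×10⁻⁸·8.909·7.059×10⁸.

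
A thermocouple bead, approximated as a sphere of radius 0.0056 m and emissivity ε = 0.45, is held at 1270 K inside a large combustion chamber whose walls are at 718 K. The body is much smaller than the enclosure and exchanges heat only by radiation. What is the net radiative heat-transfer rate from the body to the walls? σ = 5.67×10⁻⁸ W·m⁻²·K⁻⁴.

For a small grey body in a large enclosure: P_net = εσA(T_body⁴ − T_wall⁴).
A = 4πr² = 3.941×10⁻⁴ m²; T_body⁴ − T_wall⁴ = 2.601×10¹² − 2.658×10¹¹ = 2.336×10¹² K⁴.
|P_net| = 0.45·5.67×10⁻⁸·3.941×10⁻⁴·2.336×10¹².

P_net ≈ 23.5 W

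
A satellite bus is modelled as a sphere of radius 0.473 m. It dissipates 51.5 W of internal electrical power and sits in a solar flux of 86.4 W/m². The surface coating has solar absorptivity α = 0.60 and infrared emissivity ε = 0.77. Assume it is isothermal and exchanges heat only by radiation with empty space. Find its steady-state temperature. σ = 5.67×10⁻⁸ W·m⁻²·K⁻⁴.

T ≈ 164 K

At steady state, absorbed solar power + internal power = radiated power.
Absorbed: α·S·A_cross = 0.60·86.4·0.7029 = 36.44 W (cross-section πr²).
Total input = 36.44 + 51.5 = 87.94 W.
Radiated: εσ·A_surf·T⁴ with A_surf = 4πr² = 2.811 m².
T⁴ = 87.94/(0.77·5.67×10⁻⁸·2.811) = 7.164×10⁸ K⁴.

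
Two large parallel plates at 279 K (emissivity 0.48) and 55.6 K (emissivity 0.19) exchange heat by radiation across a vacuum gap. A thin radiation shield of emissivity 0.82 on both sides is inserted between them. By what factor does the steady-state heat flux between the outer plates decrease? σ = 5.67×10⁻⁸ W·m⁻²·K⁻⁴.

factor ≈ 1.23

Without shield: q₀ = σΔ(T⁴)/(1/ε₁+1/ε₂−1) with denominator 6.346.
With shield the two gaps are in series; the resistances add: (1/ε₁+1/ε_s−1)+(1/ε_s+1/ε₂−1) = 2.303+5.483 = 7.786.
Heat-flux ratio q₀/q = 7.786/6.346.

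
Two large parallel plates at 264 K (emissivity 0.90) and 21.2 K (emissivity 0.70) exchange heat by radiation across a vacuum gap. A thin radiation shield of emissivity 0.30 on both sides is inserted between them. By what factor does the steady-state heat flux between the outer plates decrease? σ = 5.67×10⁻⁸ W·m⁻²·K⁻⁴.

factor ≈ 4.68

Without shield: q₀ = σΔ(T⁴)/(1/ε₁+1/ε₂−1) with denominator 1.540.
With shield the two gaps are in series; the resistances add: (1/ε₁+1/ε_s−1)+(1/ε_s+1/ε₂−1) = 3.444+3.762 = 7.206.
Heat-flux ratio q₀/q = 7.206/1.540.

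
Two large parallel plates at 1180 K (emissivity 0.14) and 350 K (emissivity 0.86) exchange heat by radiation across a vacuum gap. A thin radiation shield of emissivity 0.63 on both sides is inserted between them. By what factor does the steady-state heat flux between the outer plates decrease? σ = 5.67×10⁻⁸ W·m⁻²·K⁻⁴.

Without shield: q₀ = σΔ(T⁴)/(1/ε₁+1/ε₂−1) with denominator 7.306.
With shield the two gaps are in series; the resistances add: (1/ε₁+1/ε_s−1)+(1/ε_s+1/ε₂−1) = 7.730+1.750 = 9.480.
Heat-flux ratio q₀/q = 9.480/7.306.

factor ≈ 1.30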